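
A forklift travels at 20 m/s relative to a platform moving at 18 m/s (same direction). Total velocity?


Given: object velocity = 20 m/s, platform velocity = 18 m/s (same direction)
Using classical velocity addition: v_total = v_object + v_platform
v_total = 20 + 18
v_total = 38 m/s

38 m/s


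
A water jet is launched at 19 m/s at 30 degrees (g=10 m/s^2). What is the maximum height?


Given: v0 = 19 m/s, theta = 30 deg, g = 10 m/s^2
sin^2(30) = 1/4
Using H = v0^2 * sin^2(theta) / (2*g)
H = 19^2 * 1/4 / (2*10)
H = 361 * 1/4 / 20
H = 361/4 / 20
H = 361/80 m

361/80 m


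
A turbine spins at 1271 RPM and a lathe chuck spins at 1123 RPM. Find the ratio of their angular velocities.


Given: RPM_A = 1271, RPM_B = 1123
omega = 2*pi*RPM/60, so omega_A/omega_B = RPM_A / RPM_B
omega_A/omega_B = 1271 / 1123
omega_A/omega_B = 1271/1123

1271/1123


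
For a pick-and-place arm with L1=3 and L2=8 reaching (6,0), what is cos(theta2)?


Given: L1 = 3, L2 = 8, target (x, y) = (6, 0)
Using cos(theta2) = (x^2 + y^2 - L1^2 - L2^2) / (2*L1*L2)
x^2 + y^2 = 6^2 + 0 = 36
L1^2 + L2^2 = 9 + 64 = 73
Numerator = 36 - 73 = -37
Denominator = 2*3*8 = 48
cos(theta2) = -37/48 = -37/48

-37/48


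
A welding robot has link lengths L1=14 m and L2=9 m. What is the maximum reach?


Given: L1 = 14 m, L2 = 9 m
For a 2-link planar arm, max reach = L1 + L2 (fully extended)
Max reach = 14 + 9
Max reach = 23 m

23 m


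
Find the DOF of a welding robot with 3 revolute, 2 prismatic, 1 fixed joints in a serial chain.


Given: serial robot with 3 revolute, 2 prismatic, 1 fixed joints
DOF contribution per joint type: revolute=1, prismatic=1, spherical=3, fixed=0
DOF = 3*1 + 2*1 + 1*0
DOF = 5

5


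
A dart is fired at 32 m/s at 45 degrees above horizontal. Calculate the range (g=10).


Given: v0 = 32 m/s, theta = 45 deg, g = 10 m/s^2
sin(2*45) = sin(90) = 1
Using R = v0^2 * sin(2*theta) / g
R = 32^2 * 1 / 10
R = 1024 / 10
R = 512/5 m

512/5 m


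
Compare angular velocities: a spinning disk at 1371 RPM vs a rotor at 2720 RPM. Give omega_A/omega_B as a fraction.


Given: RPM_A = 1371, RPM_B = 2720
omega = 2*pi*RPM/60, so omega_A/omega_B = RPM_A / RPM_B
omega_A/omega_B = 1371 / 2720
omega_A/omega_B = 1371/2720

1371/2720


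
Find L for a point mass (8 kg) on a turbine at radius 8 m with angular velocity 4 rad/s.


Given: m = 8 kg, r = 8 m, omega = 4 rad/s
For a point mass: I = m*r^2
I = 8*8^2 = 8*64 = 512
L = I*omega = 512*4
L = 2048 kg*m^2/s

2048 kg*m^2/s


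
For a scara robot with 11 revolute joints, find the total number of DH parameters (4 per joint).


Given: 11 joints, 4 DH parameters per joint (d, theta, a, alpha)
Total DH parameters = number_of_joints * 4
Total = 11 * 4
Total = 44

44


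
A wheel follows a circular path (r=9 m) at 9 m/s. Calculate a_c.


Given: v = 9 m/s, r = 9 m
Using a_c = v^2 / r
a_c = 9^2 / 9
a_c = 81 / 9
a_c = 9 m/s^2

9 m/s^2


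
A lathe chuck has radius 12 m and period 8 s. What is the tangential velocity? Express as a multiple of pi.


Given: radius r = 12 m, period T = 8 s
Using v = 2*pi*r / T
v = 2*pi*12 / 8
v = 24*pi / 8
v = 3*pi m/s

3*pi m/s


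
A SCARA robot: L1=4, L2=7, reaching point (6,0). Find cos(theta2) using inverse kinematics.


Given: L1 = 4, L2 = 7, target (x, y) = (6, 0)
Using cos(theta2) = (x^2 + y^2 - L1^2 - L2^2) / (2*L1*L2)
x^2 + y^2 = 6^2 + 0 = 36
L1^2 + L2^2 = 16 + 49 = 65
Numerator = 36 - 65 = -29
Denominator = 2*4*7 = 56
cos(theta2) = -29/56 = -29/56

-29/56


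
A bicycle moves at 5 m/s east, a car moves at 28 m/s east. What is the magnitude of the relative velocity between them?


Given: v_A = 5 m/s east, v_B = 28 m/s east
Both move in the same direction; relative speed = |v_A - v_B|
|5 - 28| = |-23|
= 23 m/s

23 m/s


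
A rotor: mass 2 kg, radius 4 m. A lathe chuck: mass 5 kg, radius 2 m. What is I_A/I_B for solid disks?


Given: M1=2 kg, R1=4 m, M2=5 kg, R2=2 m
For a disk: I = (1/2)*M*R^2, so I_A/I_B = (M1*R1^2)/(M2*R2^2)
M1*R1^2 = 2*16 = 32
M2*R2^2 = 5*4 = 20
I_A/I_B = 32/20 = 8/5

8/5


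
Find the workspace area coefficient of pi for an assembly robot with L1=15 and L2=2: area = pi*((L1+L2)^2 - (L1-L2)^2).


Given: L1 = 15, L2 = 2
(L1+L2)^2 = (17)^2 = 289
(L1-L2)^2 = (13)^2 = 169
Difference = 289 - 169 = 120
This equals 4*L1*L2 = 4*15*2 = 120
Workspace area = 120*pi

120


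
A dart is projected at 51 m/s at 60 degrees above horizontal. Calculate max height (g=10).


Given: v0 = 51 m/s, theta = 60 deg, g = 10 m/s^2
sin^2(60) = 3/4
Using H = v0^2 * sin^2(theta) / (2*g)
H = 51^2 * 3/4 / (2*10)
H = 2601 * 3/4 / 20
H = 7803/4 / 20
H = 7803/80 m

7803/80 m


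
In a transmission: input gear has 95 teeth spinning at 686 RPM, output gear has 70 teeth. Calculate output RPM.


Given: N1 = 95 teeth, w1 = 686 RPM, N2 = 70 teeth
Using N1*w1 = N2*w2
w2 = N1*w1 / N2
w2 = 95*686 / 70
w2 = 65170 / 70
w2 = 931 RPM

931 RPM


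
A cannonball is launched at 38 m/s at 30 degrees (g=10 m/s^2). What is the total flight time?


Given: v0 = 38 m/s, theta = 30 deg, g = 10 m/s^2
sin(30) = 1/2
Using T = 2*v0*sin(theta) / g
T = 2*38*1/2 / 10
T = 38 / 10
T = 19/5 s

19/5 s


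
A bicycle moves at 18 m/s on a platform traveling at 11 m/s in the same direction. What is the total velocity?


Given: object velocity = 18 m/s, platform velocity = 11 m/s (same direction)
Using classical velocity addition: v_total = v_object + v_platform
v_total = 18 + 11
v_total = 29 m/s

29 m/s


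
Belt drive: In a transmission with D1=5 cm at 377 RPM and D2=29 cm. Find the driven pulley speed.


Given: D1 = 5 cm, w1 = 377 RPM, D2 = 29 cm
Using D1*w1 = D2*w2
w2 = D1*w1 / D2
w2 = 5*377 / 29
w2 = 1885 / 29
w2 = 65 RPM

65 RPM


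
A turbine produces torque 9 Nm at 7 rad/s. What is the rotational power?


Given: tau = 9 Nm, omega = 7 rad/s
Using P = tau * omega
P = 9 * 7
P = 63 W

63 W


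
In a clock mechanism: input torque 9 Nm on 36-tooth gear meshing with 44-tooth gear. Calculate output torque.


Given: N1 = 36, N2 = 44, T1 = 9 Nm
Using T2/T1 = N2/N1
T2 = T1 * N2 / N1
T2 = 9 * 44 / 36
T2 = 396 / 36
T2 = 11 Nm

11 Nm


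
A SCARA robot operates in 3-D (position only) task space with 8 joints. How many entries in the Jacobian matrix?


Given: task space dimension = 3, joints = 8
Jacobian is a 3 x 8 matrix
Total entries = rows * columns
Total = 3 * 8
Total = 24

24


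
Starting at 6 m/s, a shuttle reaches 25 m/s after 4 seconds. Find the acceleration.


Given: initial velocity v0 = 6 m/s, final velocity v = 25 m/s, time t = 4 s
Using a = (v - v0) / t
a = (25 - 6) / 4
a = 19 / 4
a = 19/4 m/s^2

19/4 m/s^2


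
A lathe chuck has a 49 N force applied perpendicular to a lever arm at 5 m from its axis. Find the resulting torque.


Given: F = 49 N, r = 5 m, angle = 90 deg (perpendicular)
Using tau = F * r * sin(90)
sin(90) = 1
tau = 49 * 5 * 1
tau = 245 Nm

245 Nm


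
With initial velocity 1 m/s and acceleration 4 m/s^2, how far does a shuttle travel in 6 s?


Given: v0 = 1 m/s, a = 4 m/s^2, t = 6 s
Using s = v0*t + (1/2)*a*t^2
s = 1*6 + (1/2)*4*6^2
s = 6 + (1/2)*144
s = 6 + 72
s = 78

78 m


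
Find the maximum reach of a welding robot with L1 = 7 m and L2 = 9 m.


Given: L1 = 7 m, L2 = 9 m
For a 2-link planar arm, max reach = L1 + L2 (fully extended)
Max reach = 7 + 9
Max reach = 16 m

16 m


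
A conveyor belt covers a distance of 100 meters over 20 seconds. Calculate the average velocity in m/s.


Given: distance d = 100 m, time t = 20 s
Using v = d / t
v = 100 / 20
v = 5 m/s

5 m/s


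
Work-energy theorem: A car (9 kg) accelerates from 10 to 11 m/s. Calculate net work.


Given: m = 9 kg, v0 = 10 m/s, v = 11 m/s
Using W = (1/2)*m*(v^2 - v0^2)
v^2 = 11^2 = 121
v0^2 = 10^2 = 100
v^2 - v0^2 = 121 - 100 = 21
W = (1/2)*9*21 = 189/2 J

189/2 J


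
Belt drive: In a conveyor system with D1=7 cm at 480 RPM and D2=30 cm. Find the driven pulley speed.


Given: D1 = 7 cm, w1 = 480 RPM, D2 = 30 cm
Using D1*w1 = D2*w2
w2 = D1*w1 / D2
w2 = 7*480 / 30
w2 = 3360 / 30
w2 = 112 RPM

112 RPM


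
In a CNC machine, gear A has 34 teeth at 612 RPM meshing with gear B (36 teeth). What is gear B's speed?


Given: N1 = 34 teeth, w1 = 612 RPM, N2 = 36 teeth
Using N1*w1 = N2*w2
w2 = N1*w1 / N2
w2 = 34*612 / 36
w2 = 20808 / 36
w2 = 578 RPM

578 RPM


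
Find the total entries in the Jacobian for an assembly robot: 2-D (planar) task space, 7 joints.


Given: task space dimension = 2, joints = 7
Jacobian is a 2 x 7 matrix
Total entries = rows * columns
Total = 2 * 7
Total = 14

14


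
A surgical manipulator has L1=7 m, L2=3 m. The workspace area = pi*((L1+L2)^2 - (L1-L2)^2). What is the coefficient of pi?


Given: L1 = 7, L2 = 3
(L1+L2)^2 = (10)^2 = 100
(L1-L2)^2 = (4)^2 = 16
Difference = 100 - 16 = 84
This equals 4*L1*L2 = 4*7*3 = 84
Workspace area = 84*pi

84


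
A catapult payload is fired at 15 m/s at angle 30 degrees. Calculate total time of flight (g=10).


Given: v0 = 15 m/s, theta = 30 deg, g = 10 m/s^2
sin(30) = 1/2
Using T = 2*v0*sin(theta) / g
T = 2*15*1/2 / 10
T = 15 / 10
T = 3/2 s

3/2 s


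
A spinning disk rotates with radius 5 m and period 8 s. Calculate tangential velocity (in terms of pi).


Given: radius r = 5 m, period T = 8 s
Using v = 2*pi*r / T
v = 2*pi*5 / 8
v = 10*pi / 8
v = 5/4*pi m/s

5/4*pi m/s


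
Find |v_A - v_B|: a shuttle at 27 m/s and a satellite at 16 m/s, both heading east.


Given: v_A = 27 m/s east, v_B = 16 m/s east
Both move in the same direction; relative speed = |v_A - v_B|
|27 - 16| = |11|
= 11 m/s

11 m/s


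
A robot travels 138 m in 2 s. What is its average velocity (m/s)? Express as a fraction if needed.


Given: distance d = 138 m, time t = 2 s
Using v = d / t
v = 138 / 2
v = 69 m/s

69 m/s


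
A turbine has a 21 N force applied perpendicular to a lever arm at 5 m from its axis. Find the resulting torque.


Given: F = 21 N, r = 5 m, angle = 90 deg (perpendicular)
Using tau = F * r * sin(90)
sin(90) = 1
tau = 21 * 5 * 1
tau = 105 Nm

105 Nm


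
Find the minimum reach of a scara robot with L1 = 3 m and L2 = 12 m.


Given: L1 = 3 m, L2 = 12 m
For a 2-link planar arm, min reach = |L1 - L2| (second link folded back)
Min reach = |3 - 12|
Min reach = 9 m

9 m


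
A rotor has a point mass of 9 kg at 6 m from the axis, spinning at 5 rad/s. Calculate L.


Given: m = 9 kg, r = 6 m, omega = 5 rad/s
For a point mass: I = m*r^2
I = 9*6^2 = 9*36 = 324
L = I*omega = 324*5
L = 1620 kg*m^2/s

1620 kg*m^2/s


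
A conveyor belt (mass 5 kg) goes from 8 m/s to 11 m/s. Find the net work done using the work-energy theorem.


Given: m = 5 kg, v0 = 8 m/s, v = 11 m/s
Using W = (1/2)*m*(v^2 - v0^2)
v^2 = 11^2 = 121
v0^2 = 8^2 = 64
v^2 - v0^2 = 121 - 64 = 57
W = (1/2)*5*57 = 285/2 J

285/2 J


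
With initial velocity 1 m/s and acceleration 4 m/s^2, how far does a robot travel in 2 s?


Given: v0 = 1 m/s, a = 4 m/s^2, t = 2 s
Using s = v0*t + (1/2)*a*t^2
s = 1*2 + (1/2)*4*2^2
s = 2 + (1/2)*16
s = 2 + 8
s = 10

10 m


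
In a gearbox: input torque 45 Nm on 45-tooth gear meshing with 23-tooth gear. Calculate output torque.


Given: N1 = 45, N2 = 23, T1 = 45 Nm
Using T2/T1 = N2/N1
T2 = T1 * N2 / N1
T2 = 45 * 23 / 45
T2 = 1035 / 45
T2 = 23 Nm

23 Nm


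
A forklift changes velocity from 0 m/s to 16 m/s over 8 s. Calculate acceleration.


Given: initial velocity v0 = 0 m/s, final velocity v = 16 m/s, time t = 8 s
Using a = (v - v0) / t
a = (16 - 0) / 8
a = 16 / 8
a = 2 m/s^2

2 m/s^2


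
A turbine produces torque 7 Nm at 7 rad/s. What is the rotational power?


Given: tau = 7 Nm, omega = 7 rad/s
Using P = tau * omega
P = 7 * 7
P = 49 W

49 W


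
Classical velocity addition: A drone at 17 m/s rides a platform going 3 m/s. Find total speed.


Given: object velocity = 17 m/s, platform velocity = 3 m/s (same direction)
Using classical velocity addition: v_total = v_object + v_platform
v_total = 17 + 3
v_total = 20 m/s

20 m/s


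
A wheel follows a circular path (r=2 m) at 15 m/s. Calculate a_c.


Given: v = 15 m/s, r = 2 m
Using a_c = v^2 / r
a_c = 15^2 / 2
a_c = 225 / 2
a_c = 225/2 m/s^2

225/2 m/s^2


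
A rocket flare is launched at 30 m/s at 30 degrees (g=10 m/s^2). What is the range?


Given: v0 = 30 m/s, theta = 30 deg, g = 10 m/s^2
sin(2*30) = sin(60) = sqrt(3)/2
Using R = v0^2 * sin(2*theta) / g
R = 30^2 * (sqrt(3)/2) / 10
R = 900 * sqrt(3) / 20
R = 45*sqrt(3) m

45*sqrt(3) m


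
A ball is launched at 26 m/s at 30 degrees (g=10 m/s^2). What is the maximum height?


Given: v0 = 26 m/s, theta = 30 deg, g = 10 m/s^2
sin^2(30) = 1/4
Using H = v0^2 * sin^2(theta) / (2*g)
H = 26^2 * 1/4 / (2*10)
H = 676 * 1/4 / 20
H = 169 / 20
H = 169/20 m

169/20 m


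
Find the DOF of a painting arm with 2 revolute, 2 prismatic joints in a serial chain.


Given: serial robot with 2 revolute, 2 prismatic joints
DOF contribution per joint type: revolute=1, prismatic=1, spherical=3, fixed=0
DOF = 2*1 + 2*1
DOF = 4

4


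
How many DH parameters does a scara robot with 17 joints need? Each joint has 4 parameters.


Given: 17 joints, 4 DH parameters per joint (d, theta, a, alpha)
Total DH parameters = number_of_joints * 4
Total = 17 * 4
Total = 68

68


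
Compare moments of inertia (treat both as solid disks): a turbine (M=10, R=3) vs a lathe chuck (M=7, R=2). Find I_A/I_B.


Given: M1=10 kg, R1=3 m, M2=7 kg, R2=2 m
For a disk: I = (1/2)*M*R^2, so I_A/I_B = (M1*R1^2)/(M2*R2^2)
M1*R1^2 = 10*9 = 90
M2*R2^2 = 7*4 = 28
I_A/I_B = 90/28 = 45/14

45/14


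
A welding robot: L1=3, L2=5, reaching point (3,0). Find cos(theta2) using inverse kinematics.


Given: L1 = 3, L2 = 5, target (x, y) = (3, 0)
Using cos(theta2) = (x^2 + y^2 - L1^2 - L2^2) / (2*L1*L2)
x^2 + y^2 = 3^2 + 0 = 9
L1^2 + L2^2 = 9 + 25 = 34
Numerator = 9 - 34 = -25
Denominator = 2*3*5 = 30
cos(theta2) = -25/30 = -5/6

-5/6


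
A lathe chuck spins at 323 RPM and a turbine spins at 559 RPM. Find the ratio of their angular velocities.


Given: RPM_A = 323, RPM_B = 559
omega = 2*pi*RPM/60, so omega_A/omega_B = RPM_A / RPM_B
omega_A/omega_B = 323 / 559
omega_A/omega_B = 323/559

323/559


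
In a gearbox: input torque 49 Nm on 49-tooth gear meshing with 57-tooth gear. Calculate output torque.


Given: N1 = 49, N2 = 57, T1 = 49 Nm
Using T2/T1 = N2/N1
T2 = T1 * N2 / N1
T2 = 49 * 57 / 49
T2 = 2793 / 49
T2 = 57 Nm

57 Nm


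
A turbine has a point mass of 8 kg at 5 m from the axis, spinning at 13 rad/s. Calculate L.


Given: m = 8 kg, r = 5 m, omega = 13 rad/s
For a point mass: I = m*r^2
I = 8*5^2 = 8*25 = 200
L = I*omega = 200*13
L = 2600 kg*m^2/s

2600 kg*m^2/s


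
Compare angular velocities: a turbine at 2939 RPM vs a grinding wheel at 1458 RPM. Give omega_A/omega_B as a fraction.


Given: RPM_A = 2939, RPM_B = 1458
omega = 2*pi*RPM/60, so omega_A/omega_B = RPM_A / RPM_B
omega_A/omega_B = 2939 / 1458
omega_A/omega_B = 2939/1458

2939/1458


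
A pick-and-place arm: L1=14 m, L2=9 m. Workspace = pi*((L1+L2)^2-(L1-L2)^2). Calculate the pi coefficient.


Given: L1 = 14, L2 = 9
(L1+L2)^2 = (23)^2 = 529
(L1-L2)^2 = (5)^2 = 25
Difference = 529 - 25 = 504
This equals 4*L1*L2 = 4*14*9 = 504
Workspace area = 504*pi

504


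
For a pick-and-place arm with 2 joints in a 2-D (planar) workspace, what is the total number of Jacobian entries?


Given: task space dimension = 2, joints = 2
Jacobian is a 2 x 2 matrix
Total entries = rows * columns
Total = 2 * 2
Total = 4

4


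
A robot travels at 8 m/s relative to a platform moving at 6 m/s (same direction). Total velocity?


Given: object velocity = 8 m/s, platform velocity = 6 m/s (same direction)
Using classical velocity addition: v_total = v_object + v_platform
v_total = 8 + 6
v_total = 14 m/s

14 m/s


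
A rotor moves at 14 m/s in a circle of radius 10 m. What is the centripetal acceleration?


Given: v = 14 m/s, r = 10 m
Using a_c = v^2 / r
a_c = 14^2 / 10
a_c = 196 / 10
a_c = 98/5 m/s^2

98/5 m/s^2


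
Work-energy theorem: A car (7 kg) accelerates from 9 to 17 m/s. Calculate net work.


Given: m = 7 kg, v0 = 9 m/s, v = 17 m/s
Using W = (1/2)*m*(v^2 - v0^2)
v^2 = 17^2 = 289
v0^2 = 9^2 = 81
v^2 - v0^2 = 289 - 81 = 208
W = (1/2)*7*208 = 728 J

728 J


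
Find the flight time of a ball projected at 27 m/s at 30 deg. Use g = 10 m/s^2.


Given: v0 = 27 m/s, theta = 30 deg, g = 10 m/s^2
sin(30) = 1/2
Using T = 2*v0*sin(theta) / g
T = 2*27*1/2 / 10
T = 27 / 10
T = 27/10 s

27/10 s


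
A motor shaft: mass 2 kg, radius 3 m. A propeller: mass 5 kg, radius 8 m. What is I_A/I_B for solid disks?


Given: M1=2 kg, R1=3 m, M2=5 kg, R2=8 m
For a disk: I = (1/2)*M*R^2, so I_A/I_B = (M1*R1^2)/(M2*R2^2)
M1*R1^2 = 2*9 = 18
M2*R2^2 = 5*64 = 320
I_A/I_B = 18/320 = 9/160

9/160


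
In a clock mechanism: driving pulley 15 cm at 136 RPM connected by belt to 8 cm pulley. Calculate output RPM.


Given: D1 = 15 cm, w1 = 136 RPM, D2 = 8 cm
Using D1*w1 = D2*w2
w2 = D1*w1 / D2
w2 = 15*136 / 8
w2 = 2040 / 8
w2 = 255 RPM

255 RPM


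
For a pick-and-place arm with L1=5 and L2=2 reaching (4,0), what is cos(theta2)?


Given: L1 = 5, L2 = 2, target (x, y) = (4, 0)
Using cos(theta2) = (x^2 + y^2 - L1^2 - L2^2) / (2*L1*L2)
x^2 + y^2 = 4^2 + 0 = 16
L1^2 + L2^2 = 25 + 4 = 29
Numerator = 16 - 29 = -13
Denominator = 2*5*2 = 20
cos(theta2) = -13/20 = -13/20

-13/20


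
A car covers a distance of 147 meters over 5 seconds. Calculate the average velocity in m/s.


Given: distance d = 147 m, time t = 5 s
Using v = d / t
v = 147 / 5
v = 147/5 m/s

147/5 m/s


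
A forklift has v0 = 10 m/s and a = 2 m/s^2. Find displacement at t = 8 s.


Given: v0 = 10 m/s, a = 2 m/s^2, t = 8 s
Using s = v0*t + (1/2)*a*t^2
s = 10*8 + (1/2)*2*8^2
s = 80 + (1/2)*128
s = 80 + 64
s = 144

144 m


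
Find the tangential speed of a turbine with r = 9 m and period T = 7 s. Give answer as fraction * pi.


Given: radius r = 9 m, period T = 7 s
Using v = 2*pi*r / T
v = 2*pi*9 / 7
v = 18*pi / 7
v = 18/7*pi m/s

18/7*pi m/s


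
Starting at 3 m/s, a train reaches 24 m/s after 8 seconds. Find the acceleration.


Given: initial velocity v0 = 3 m/s, final velocity v = 24 m/s, time t = 8 s
Using a = (v - v0) / t
a = (24 - 3) / 8
a = 21 / 8
a = 21/8 m/s^2

21/8 m/s^2


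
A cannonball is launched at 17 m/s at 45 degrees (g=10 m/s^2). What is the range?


Given: v0 = 17 m/s, theta = 45 deg, g = 10 m/s^2
sin(2*45) = sin(90) = 1
Using R = v0^2 * sin(2*theta) / g
R = 17^2 * 1 / 10
R = 289 / 10
R = 289/10 m

289/10 m


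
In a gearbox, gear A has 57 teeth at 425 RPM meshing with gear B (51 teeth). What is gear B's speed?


Given: N1 = 57 teeth, w1 = 425 RPM, N2 = 51 teeth
Using N1*w1 = N2*w2
w2 = N1*w1 / N2
w2 = 57*425 / 51
w2 = 24225 / 51
w2 = 475 RPM

475 RPM


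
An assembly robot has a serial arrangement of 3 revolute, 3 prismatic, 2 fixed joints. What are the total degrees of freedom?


Given: serial robot with 3 revolute, 3 prismatic, 2 fixed joints
DOF contribution per joint type: revolute=1, prismatic=1, spherical=3, fixed=0
DOF = 3*1 + 3*1 + 2*0
DOF = 6

6


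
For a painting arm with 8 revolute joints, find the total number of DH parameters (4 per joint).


Given: 8 joints, 4 DH parameters per joint (d, theta, a, alpha)
Total DH parameters = number_of_joints * 4
Total = 8 * 4
Total = 32

32


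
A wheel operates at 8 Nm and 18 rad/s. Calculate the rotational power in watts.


Given: tau = 8 Nm, omega = 18 rad/s
Using P = tau * omega
P = 8 * 18
P = 144 W

144 W


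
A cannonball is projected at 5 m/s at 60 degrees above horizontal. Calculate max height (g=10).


Given: v0 = 5 m/s, theta = 60 deg, g = 10 m/s^2
sin^2(60) = 3/4
Using H = v0^2 * sin^2(theta) / (2*g)
H = 5^2 * 3/4 / (2*10)
H = 25 * 3/4 / 20
H = 75/4 / 20
H = 15/16 m

15/16 m


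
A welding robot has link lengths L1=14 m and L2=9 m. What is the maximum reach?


Given: L1 = 14 m, L2 = 9 m
For a 2-link planar arm, max reach = L1 + L2 (fully extended)
Max reach = 14 + 9
Max reach = 23 m

23 m


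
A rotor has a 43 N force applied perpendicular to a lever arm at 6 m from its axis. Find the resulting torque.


Given: F = 43 N, r = 6 m, angle = 90 deg (perpendicular)
Using tau = F * r * sin(90)
sin(90) = 1
tau = 43 * 6 * 1
tau = 258 Nm

258 Nm


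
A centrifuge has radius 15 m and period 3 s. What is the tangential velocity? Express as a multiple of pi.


Given: radius r = 15 m, period T = 3 s
Using v = 2*pi*r / T
v = 2*pi*15 / 3
v = 30*pi / 3
v = 10*pi m/s

10*pi m/s


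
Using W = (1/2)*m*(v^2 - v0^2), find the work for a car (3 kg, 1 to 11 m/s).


Given: m = 3 kg, v0 = 1 m/s, v = 11 m/s
Using W = (1/2)*m*(v^2 - v0^2)
v^2 = 11^2 = 121
v0^2 = 1^2 = 1
v^2 - v0^2 = 121 - 1 = 120
W = (1/2)*3*120 = 180 J

180 J


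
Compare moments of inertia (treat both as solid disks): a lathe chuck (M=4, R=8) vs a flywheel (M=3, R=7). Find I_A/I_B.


Given: M1=4 kg, R1=8 m, M2=3 kg, R2=7 m
For a disk: I = (1/2)*M*R^2, so I_A/I_B = (M1*R1^2)/(M2*R2^2)
M1*R1^2 = 4*64 = 256
M2*R2^2 = 3*49 = 147
I_A/I_B = 256/147 = 256/147

256/147


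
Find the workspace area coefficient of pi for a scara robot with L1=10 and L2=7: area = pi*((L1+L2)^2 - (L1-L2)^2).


Given: L1 = 10, L2 = 7
(L1+L2)^2 = (17)^2 = 289
(L1-L2)^2 = (3)^2 = 9
Difference = 289 - 9 = 280
This equals 4*L1*L2 = 4*10*7 = 280
Workspace area = 280*pi

280


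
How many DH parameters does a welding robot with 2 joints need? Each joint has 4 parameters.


Given: 2 joints, 4 DH parameters per joint (d, theta, a, alpha)
Total DH parameters = number_of_joints * 4
Total = 2 * 4
Total = 8

8


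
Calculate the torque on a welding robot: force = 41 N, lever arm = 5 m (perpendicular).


Given: F = 41 N, r = 5 m, angle = 90 deg (perpendicular)
Using tau = F * r * sin(90)
sin(90) = 1
tau = 41 * 5 * 1
tau = 205 Nm

205 Nm


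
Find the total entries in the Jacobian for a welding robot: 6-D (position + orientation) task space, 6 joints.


Given: task space dimension = 6, joints = 6
Jacobian is a 6 x 6 matrix
Total entries = rows * columns
Total = 6 * 6
Total = 36

36


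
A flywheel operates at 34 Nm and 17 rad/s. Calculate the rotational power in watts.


Given: tau = 34 Nm, omega = 17 rad/s
Using P = tau * omega
P = 34 * 17
P = 578 W

578 W


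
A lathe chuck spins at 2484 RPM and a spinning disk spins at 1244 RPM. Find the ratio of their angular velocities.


Given: RPM_A = 2484, RPM_B = 1244
omega = 2*pi*RPM/60, so omega_A/omega_B = RPM_A / RPM_B
omega_A/omega_B = 2484 / 1244
omega_A/omega_B = 621/311

621/311


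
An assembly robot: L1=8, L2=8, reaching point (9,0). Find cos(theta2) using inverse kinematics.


Given: L1 = 8, L2 = 8, target (x, y) = (9, 0)
Using cos(theta2) = (x^2 + y^2 - L1^2 - L2^2) / (2*L1*L2)
x^2 + y^2 = 9^2 + 0 = 81
L1^2 + L2^2 = 64 + 64 = 128
Numerator = 81 - 128 = -47
Denominator = 2*8*8 = 128
cos(theta2) = -47/128 = -47/128

-47/128


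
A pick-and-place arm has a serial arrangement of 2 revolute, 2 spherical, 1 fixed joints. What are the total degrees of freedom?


Given: serial robot with 2 revolute, 2 spherical, 1 fixed joints
DOF contribution per joint type: revolute=1, prismatic=1, spherical=3, fixed=0
DOF = 2*1 + 2*3 + 1*0
DOF = 8

8


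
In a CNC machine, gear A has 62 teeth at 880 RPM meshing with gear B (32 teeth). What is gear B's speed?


Given: N1 = 62 teeth, w1 = 880 RPM, N2 = 32 teeth
Using N1*w1 = N2*w2
w2 = N1*w1 / N2
w2 = 62*880 / 32
w2 = 54560 / 32
w2 = 1705 RPM

1705 RPM


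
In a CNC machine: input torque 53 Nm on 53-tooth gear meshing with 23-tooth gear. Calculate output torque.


Given: N1 = 53, N2 = 23, T1 = 53 Nm
Using T2/T1 = N2/N1
T2 = T1 * N2 / N1
T2 = 53 * 23 / 53
T2 = 1219 / 53
T2 = 23 Nm

23 Nm


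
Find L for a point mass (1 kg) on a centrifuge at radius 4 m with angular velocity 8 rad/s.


Given: m = 1 kg, r = 4 m, omega = 8 rad/s
For a point mass: I = m*r^2
I = 1*4^2 = 1*16 = 16
L = I*omega = 16*8
L = 128 kg*m^2/s

128 kg*m^2/s


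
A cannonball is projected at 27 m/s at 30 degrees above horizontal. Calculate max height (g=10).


Given: v0 = 27 m/s, theta = 30 deg, g = 10 m/s^2
sin^2(30) = 1/4
Using H = v0^2 * sin^2(theta) / (2*g)
H = 27^2 * 1/4 / (2*10)
H = 729 * 1/4 / 20
H = 729/4 / 20
H = 729/80 m

729/80 m


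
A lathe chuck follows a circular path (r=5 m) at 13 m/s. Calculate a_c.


Given: v = 13 m/s, r = 5 m
Using a_c = v^2 / r
a_c = 13^2 / 5
a_c = 169 / 5
a_c = 169/5 m/s^2

169/5 m/s^2


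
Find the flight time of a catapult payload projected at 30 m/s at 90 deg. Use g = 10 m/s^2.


Given: v0 = 30 m/s, theta = 90 deg, g = 10 m/s^2
sin(90) = 1
Using T = 2*v0*sin(theta) / g
T = 2*30*1 / 10
T = 60 / 10
T = 6 s

6 s


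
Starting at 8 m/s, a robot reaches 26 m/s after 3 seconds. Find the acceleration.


Given: initial velocity v0 = 8 m/s, final velocity v = 26 m/s, time t = 3 s
Using a = (v - v0) / t
a = (26 - 8) / 3
a = 18 / 3
a = 6 m/s^2

6 m/s^2


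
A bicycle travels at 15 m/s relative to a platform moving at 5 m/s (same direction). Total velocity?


Given: object velocity = 15 m/s, platform velocity = 5 m/s (same direction)
Using classical velocity addition: v_total = v_object + v_platform
v_total = 15 + 5
v_total = 20 m/s

20 m/s


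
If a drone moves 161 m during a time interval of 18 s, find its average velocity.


Given: distance d = 161 m, time t = 18 s
Using v = d / t
v = 161 / 18
v = 161/18 m/s

161/18 m/s


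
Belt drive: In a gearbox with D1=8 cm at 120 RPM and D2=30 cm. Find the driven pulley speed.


Given: D1 = 8 cm, w1 = 120 RPM, D2 = 30 cm
Using D1*w1 = D2*w2
w2 = D1*w1 / D2
w2 = 8*120 / 30
w2 = 960 / 30
w2 = 32 RPM

32 RPM


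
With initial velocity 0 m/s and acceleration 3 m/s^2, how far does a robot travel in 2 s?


Given: v0 = 0 m/s, a = 3 m/s^2, t = 2 s
Using s = v0*t + (1/2)*a*t^2
s = 0*2 + (1/2)*3*2^2
s = 0 + (1/2)*12
s = 0 + 6
s = 6

6 m


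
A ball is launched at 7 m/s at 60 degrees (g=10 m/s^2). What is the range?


Given: v0 = 7 m/s, theta = 60 deg, g = 10 m/s^2
sin(2*60) = sin(120) = sqrt(3)/2
Using R = v0^2 * sin(2*theta) / g
R = 7^2 * (sqrt(3)/2) / 10
R = 49 * sqrt(3) / 20
R = 49/20*sqrt(3) m

49/20*sqrt(3) m


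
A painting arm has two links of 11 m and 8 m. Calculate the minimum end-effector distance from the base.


Given: L1 = 11 m, L2 = 8 m
For a 2-link planar arm, min reach = |L1 - L2| (second link folded back)
Min reach = |11 - 8|
Min reach = 3 m

3 m


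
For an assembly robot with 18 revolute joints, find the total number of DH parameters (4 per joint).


Given: 18 joints, 4 DH parameters per joint (d, theta, a, alpha)
Total DH parameters = number_of_joints * 4
Total = 18 * 4
Total = 72

72


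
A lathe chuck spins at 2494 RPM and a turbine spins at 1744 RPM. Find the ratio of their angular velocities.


Given: RPM_A = 2494, RPM_B = 1744
omega = 2*pi*RPM/60, so omega_A/omega_B = RPM_A / RPM_B
omega_A/omega_B = 2494 / 1744
omega_A/omega_B = 1247/872

1247/872


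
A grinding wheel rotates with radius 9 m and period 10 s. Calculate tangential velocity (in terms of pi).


Given: radius r = 9 m, period T = 10 s
Using v = 2*pi*r / T
v = 2*pi*9 / 10
v = 18*pi / 10
v = 9/5*pi m/s

9/5*pi m/s


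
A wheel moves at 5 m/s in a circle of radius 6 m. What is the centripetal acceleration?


Given: v = 5 m/s, r = 6 m
Using a_c = v^2 / r
a_c = 5^2 / 6
a_c = 25 / 6
a_c = 25/6 m/s^2

25/6 m/s^2


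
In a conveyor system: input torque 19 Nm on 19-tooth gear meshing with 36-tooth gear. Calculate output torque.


Given: N1 = 19, N2 = 36, T1 = 19 Nm
Using T2/T1 = N2/N1
T2 = T1 * N2 / N1
T2 = 19 * 36 / 19
T2 = 684 / 19
T2 = 36 Nm

36 Nm


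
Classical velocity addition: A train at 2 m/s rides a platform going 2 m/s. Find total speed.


Given: object velocity = 2 m/s, platform velocity = 2 m/s (same direction)
Using classical velocity addition: v_total = v_object + v_platform
v_total = 2 + 2
v_total = 4 m/s

4 m/s


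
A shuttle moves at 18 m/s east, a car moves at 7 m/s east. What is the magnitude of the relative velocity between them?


Given: v_A = 18 m/s east, v_B = 7 m/s east
Both move in the same direction; relative speed = |v_A - v_B|
|18 - 7| = |11|
= 11 m/s

11 m/s


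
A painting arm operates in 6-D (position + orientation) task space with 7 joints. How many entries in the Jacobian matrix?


Given: task space dimension = 6, joints = 7
Jacobian is a 6 x 7 matrix
Total entries = rows * columns
Total = 6 * 7
Total = 42

42


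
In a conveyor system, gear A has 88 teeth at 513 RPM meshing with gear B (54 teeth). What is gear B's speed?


Given: N1 = 88 teeth, w1 = 513 RPM, N2 = 54 teeth
Using N1*w1 = N2*w2
w2 = N1*w1 / N2
w2 = 88*513 / 54
w2 = 45144 / 54
w2 = 836 RPM

836 RPM


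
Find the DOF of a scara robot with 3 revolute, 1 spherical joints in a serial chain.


Given: serial robot with 3 revolute, 1 spherical joints
DOF contribution per joint type: revolute=1, prismatic=1, spherical=3, fixed=0
DOF = 3*1 + 1*3
DOF = 6

6


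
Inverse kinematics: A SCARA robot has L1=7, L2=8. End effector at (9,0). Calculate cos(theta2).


Given: L1 = 7, L2 = 8, target (x, y) = (9, 0)
Using cos(theta2) = (x^2 + y^2 - L1^2 - L2^2) / (2*L1*L2)
x^2 + y^2 = 9^2 + 0 = 81
L1^2 + L2^2 = 49 + 64 = 113
Numerator = 81 - 113 = -32
Denominator = 2*7*8 = 112
cos(theta2) = -32/112 = -2/7

-2/7


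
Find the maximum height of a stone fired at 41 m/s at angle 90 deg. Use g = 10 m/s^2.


Given: v0 = 41 m/s, theta = 90 deg, g = 10 m/s^2
sin^2(90) = 1
Using H = v0^2 * sin^2(theta) / (2*g)
H = 41^2 * 1 / (2*10)
H = 1681 * 1 / 20
H = 1681 / 20
H = 1681/20 m

1681/20 m


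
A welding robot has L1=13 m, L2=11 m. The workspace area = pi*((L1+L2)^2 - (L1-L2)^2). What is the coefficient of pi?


Given: L1 = 13, L2 = 11
(L1+L2)^2 = (24)^2 = 576
(L1-L2)^2 = (2)^2 = 4
Difference = 576 - 4 = 572
This equals 4*L1*L2 = 4*13*11 = 572
Workspace area = 572*pi

572


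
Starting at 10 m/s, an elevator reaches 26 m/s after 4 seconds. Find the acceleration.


Given: initial velocity v0 = 10 m/s, final velocity v = 26 m/s, time t = 4 s
Using a = (v - v0) / t
a = (26 - 10) / 4
a = 16 / 4
a = 4 m/s^2

4 m/s^2


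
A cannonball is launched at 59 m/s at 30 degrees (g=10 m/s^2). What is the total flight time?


Given: v0 = 59 m/s, theta = 30 deg, g = 10 m/s^2
sin(30) = 1/2
Using T = 2*v0*sin(theta) / g
T = 2*59*1/2 / 10
T = 59 / 10
T = 59/10 s

59/10 s


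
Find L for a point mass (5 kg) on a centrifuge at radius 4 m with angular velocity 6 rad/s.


Given: m = 5 kg, r = 4 m, omega = 6 rad/s
For a point mass: I = m*r^2
I = 5*4^2 = 5*16 = 80
L = I*omega = 80*6
L = 480 kg*m^2/s

480 kg*m^2/s


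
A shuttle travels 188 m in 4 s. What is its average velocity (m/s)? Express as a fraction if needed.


Given: distance d = 188 m, time t = 4 s
Using v = d / t
v = 188 / 4
v = 47 m/s

47 m/s


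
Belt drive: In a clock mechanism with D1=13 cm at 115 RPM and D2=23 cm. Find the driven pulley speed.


Given: D1 = 13 cm, w1 = 115 RPM, D2 = 23 cm
Using D1*w1 = D2*w2
w2 = D1*w1 / D2
w2 = 13*115 / 23
w2 = 1495 / 23
w2 = 65 RPM

65 RPM


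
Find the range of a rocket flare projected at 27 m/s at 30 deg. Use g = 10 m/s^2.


Given: v0 = 27 m/s, theta = 30 deg, g = 10 m/s^2
sin(2*30) = sin(60) = sqrt(3)/2
Using R = v0^2 * sin(2*theta) / g
R = 27^2 * (sqrt(3)/2) / 10
R = 729 * sqrt(3) / 20
R = 729/20*sqrt(3) m

729/20*sqrt(3) m


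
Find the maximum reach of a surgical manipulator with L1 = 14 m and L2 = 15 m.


Given: L1 = 14 m, L2 = 15 m
For a 2-link planar arm, max reach = L1 + L2 (fully extended)
Max reach = 14 + 15
Max reach = 29 m

29 m


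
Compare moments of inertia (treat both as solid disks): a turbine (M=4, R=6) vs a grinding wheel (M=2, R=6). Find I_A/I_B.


Given: M1=4 kg, R1=6 m, M2=2 kg, R2=6 m
For a disk: I = (1/2)*M*R^2, so I_A/I_B = (M1*R1^2)/(M2*R2^2)
M1*R1^2 = 4*36 = 144
M2*R2^2 = 2*36 = 72
I_A/I_B = 144/72 = 2

2


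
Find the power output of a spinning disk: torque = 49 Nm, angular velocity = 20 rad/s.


Given: tau = 49 Nm, omega = 20 rad/s
Using P = tau * omega
P = 49 * 20
P = 980 W

980 W


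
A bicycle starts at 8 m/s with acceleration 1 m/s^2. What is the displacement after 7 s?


Given: v0 = 8 m/s, a = 1 m/s^2, t = 7 s
Using s = v0*t + (1/2)*a*t^2
s = 8*7 + (1/2)*1*7^2
s = 56 + (1/2)*49
s = 56 + 49/2
s = 161/2

161/2 m


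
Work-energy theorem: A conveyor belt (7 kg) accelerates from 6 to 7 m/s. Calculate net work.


Given: m = 7 kg, v0 = 6 m/s, v = 7 m/s
Using W = (1/2)*m*(v^2 - v0^2)
v^2 = 7^2 = 49
v0^2 = 6^2 = 36
v^2 - v0^2 = 49 - 36 = 13
W = (1/2)*7*13 = 91/2 J

91/2 J


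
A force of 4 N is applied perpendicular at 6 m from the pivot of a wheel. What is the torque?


Given: F = 4 N, r = 6 m, angle = 90 deg (perpendicular)
Using tau = F * r * sin(90)
sin(90) = 1
tau = 4 * 6 * 1
tau = 24 Nm

24 Nm


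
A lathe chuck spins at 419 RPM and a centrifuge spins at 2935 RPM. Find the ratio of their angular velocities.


Given: RPM_A = 419, RPM_B = 2935
omega = 2*pi*RPM/60, so omega_A/omega_B = RPM_A / RPM_B
omega_A/omega_B = 419 / 2935
omega_A/omega_B = 419/2935

419/2935


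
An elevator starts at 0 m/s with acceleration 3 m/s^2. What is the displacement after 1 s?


Given: v0 = 0 m/s, a = 3 m/s^2, t = 1 s
Using s = v0*t + (1/2)*a*t^2
s = 0*1 + (1/2)*3*1^2
s = 0 + (1/2)*3
s = 0 + 3/2
s = 3/2

3/2 m


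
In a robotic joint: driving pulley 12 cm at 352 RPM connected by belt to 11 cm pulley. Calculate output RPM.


Given: D1 = 12 cm, w1 = 352 RPM, D2 = 11 cm
Using D1*w1 = D2*w2
w2 = D1*w1 / D2
w2 = 12*352 / 11
w2 = 4224 / 11
w2 = 384 RPM

384 RPM


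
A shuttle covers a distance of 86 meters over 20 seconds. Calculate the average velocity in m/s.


Given: distance d = 86 m, time t = 20 s
Using v = d / t
v = 86 / 20
v = 43/10 m/s

43/10 m/s


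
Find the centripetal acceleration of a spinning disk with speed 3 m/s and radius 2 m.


Given: v = 3 m/s, r = 2 m
Using a_c = v^2 / r
a_c = 3^2 / 2
a_c = 9 / 2
a_c = 9/2 m/s^2

9/2 m/s^2


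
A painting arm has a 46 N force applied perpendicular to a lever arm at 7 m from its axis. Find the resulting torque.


Given: F = 46 N, r = 7 m, angle = 90 deg (perpendicular)
Using tau = F * r * sin(90)
sin(90) = 1
tau = 46 * 7 * 1
tau = 322 Nm

322 Nm


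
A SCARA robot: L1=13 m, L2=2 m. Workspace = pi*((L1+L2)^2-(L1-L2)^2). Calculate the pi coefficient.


Given: L1 = 13, L2 = 2
(L1+L2)^2 = (15)^2 = 225
(L1-L2)^2 = (11)^2 = 121
Difference = 225 - 121 = 104
This equals 4*L1*L2 = 4*13*2 = 104
Workspace area = 104*pi

104


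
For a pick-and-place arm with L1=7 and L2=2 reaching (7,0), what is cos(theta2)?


Given: L1 = 7, L2 = 2, target (x, y) = (7, 0)
Using cos(theta2) = (x^2 + y^2 - L1^2 - L2^2) / (2*L1*L2)
x^2 + y^2 = 7^2 + 0 = 49
L1^2 + L2^2 = 49 + 4 = 53
Numerator = 49 - 53 = -4
Denominator = 2*7*2 = 28
cos(theta2) = -4/28 = -1/7

-1/7


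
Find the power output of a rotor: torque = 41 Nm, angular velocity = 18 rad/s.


Given: tau = 41 Nm, omega = 18 rad/s
Using P = tau * omega
P = 41 * 18
P = 738 W

738 W


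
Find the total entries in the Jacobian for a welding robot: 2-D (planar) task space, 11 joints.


Given: task space dimension = 2, joints = 11
Jacobian is a 2 x 11 matrix
Total entries = rows * columns
Total = 2 * 11
Total = 22

22


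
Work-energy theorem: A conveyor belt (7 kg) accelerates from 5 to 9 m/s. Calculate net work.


Given: m = 7 kg, v0 = 5 m/s, v = 9 m/s
Using W = (1/2)*m*(v^2 - v0^2)
v^2 = 9^2 = 81
v0^2 = 5^2 = 25
v^2 - v0^2 = 81 - 25 = 56
W = (1/2)*7*56 = 196 J

196 J


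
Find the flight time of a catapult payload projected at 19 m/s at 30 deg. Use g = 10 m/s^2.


Given: v0 = 19 m/s, theta = 30 deg, g = 10 m/s^2
sin(30) = 1/2
Using T = 2*v0*sin(theta) / g
T = 2*19*1/2 / 10
T = 19 / 10
T = 19/10 s

19/10 s


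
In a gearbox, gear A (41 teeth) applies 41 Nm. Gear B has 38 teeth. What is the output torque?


Given: N1 = 41, N2 = 38, T1 = 41 Nm
Using T2/T1 = N2/N1
T2 = T1 * N2 / N1
T2 = 41 * 38 / 41
T2 = 1558 / 41
T2 = 38 Nm

38 Nm


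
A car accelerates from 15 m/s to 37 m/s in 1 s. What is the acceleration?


Given: initial velocity v0 = 15 m/s, final velocity v = 37 m/s, time t = 1 s
Using a = (v - v0) / t
a = (37 - 15) / 1
a = 22 / 1
a = 22 m/s^2

22 m/s^2


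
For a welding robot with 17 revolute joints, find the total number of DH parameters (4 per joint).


Given: 17 joints, 4 DH parameters per joint (d, theta, a, alpha)
Total DH parameters = number_of_joints * 4
Total = 17 * 4
Total = 68

68


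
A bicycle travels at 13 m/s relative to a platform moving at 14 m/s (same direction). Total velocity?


Given: object velocity = 13 m/s, platform velocity = 14 m/s (same direction)
Using classical velocity addition: v_total = v_object + v_platform
v_total = 13 + 14
v_total = 27 m/s

27 m/s


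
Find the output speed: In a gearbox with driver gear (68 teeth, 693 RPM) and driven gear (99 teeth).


Given: N1 = 68 teeth, w1 = 693 RPM, N2 = 99 teeth
Using N1*w1 = N2*w2
w2 = N1*w1 / N2
w2 = 68*693 / 99
w2 = 47124 / 99
w2 = 476 RPM

476 RPM


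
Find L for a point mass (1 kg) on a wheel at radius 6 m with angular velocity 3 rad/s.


Given: m = 1 kg, r = 6 m, omega = 3 rad/s
For a point mass: I = m*r^2
I = 1*6^2 = 1*36 = 36
L = I*omega = 36*3
L = 108 kg*m^2/s

108 kg*m^2/s


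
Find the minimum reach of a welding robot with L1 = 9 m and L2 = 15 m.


Given: L1 = 9 m, L2 = 15 m
For a 2-link planar arm, min reach = |L1 - L2| (second link folded back)
Min reach = |9 - 15|
Min reach = 6 m

6 m


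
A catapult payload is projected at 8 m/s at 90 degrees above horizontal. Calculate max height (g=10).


Given: v0 = 8 m/s, theta = 90 deg, g = 10 m/s^2
sin^2(90) = 1
Using H = v0^2 * sin^2(theta) / (2*g)
H = 8^2 * 1 / (2*10)
H = 64 * 1 / 20
H = 64 / 20
H = 16/5 m

16/5 m


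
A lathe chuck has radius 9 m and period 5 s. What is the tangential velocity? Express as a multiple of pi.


Given: radius r = 9 m, period T = 5 s
Using v = 2*pi*r / T
v = 2*pi*9 / 5
v = 18*pi / 5
v = 18/5*pi m/s

18/5*pi m/s


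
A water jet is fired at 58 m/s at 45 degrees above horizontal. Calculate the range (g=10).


Given: v0 = 58 m/s, theta = 45 deg, g = 10 m/s^2
sin(2*45) = sin(90) = 1
Using R = v0^2 * sin(2*theta) / g
R = 58^2 * 1 / 10
R = 3364 / 10
R = 1682/5 m

1682/5 m


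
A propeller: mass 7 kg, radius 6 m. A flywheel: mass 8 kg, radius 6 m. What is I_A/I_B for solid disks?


Given: M1=7 kg, R1=6 m, M2=8 kg, R2=6 m
For a disk: I = (1/2)*M*R^2, so I_A/I_B = (M1*R1^2)/(M2*R2^2)
M1*R1^2 = 7*36 = 252
M2*R2^2 = 8*36 = 288
I_A/I_B = 252/288 = 7/8

7/8


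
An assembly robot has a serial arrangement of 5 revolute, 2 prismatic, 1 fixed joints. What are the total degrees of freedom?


Given: serial robot with 5 revolute, 2 prismatic, 1 fixed joints
DOF contribution per joint type: revolute=1, prismatic=1, spherical=3, fixed=0
DOF = 5*1 + 2*1 + 1*0
DOF = 7

7


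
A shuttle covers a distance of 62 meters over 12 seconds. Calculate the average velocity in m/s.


Given: distance d = 62 m, time t = 12 s
Using v = d / t
v = 62 / 12
v = 31/6 m/s

31/6 m/s


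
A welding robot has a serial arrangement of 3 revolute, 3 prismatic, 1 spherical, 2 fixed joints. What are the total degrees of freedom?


Given: serial robot with 3 revolute, 3 prismatic, 1 spherical, 2 fixed joints
DOF contribution per joint type: revolute=1, prismatic=1, spherical=3, fixed=0
DOF = 3*1 + 3*1 + 1*3 + 2*0
DOF = 9

9


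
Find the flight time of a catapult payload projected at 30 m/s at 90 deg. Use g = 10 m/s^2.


Given: v0 = 30 m/s, theta = 90 deg, g = 10 m/s^2
sin(90) = 1
Using T = 2*v0*sin(theta) / g
T = 2*30*1 / 10
T = 60 / 10
T = 6 s

6 s
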